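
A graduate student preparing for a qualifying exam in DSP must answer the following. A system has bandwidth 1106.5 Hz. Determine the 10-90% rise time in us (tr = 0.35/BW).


Rise time from bandwidth relationship:
tr = 0.35 / BW
   = 0.35 / 1106.5
   = 0.0003163126977 s
   = 316.3127 us

316.3127 us


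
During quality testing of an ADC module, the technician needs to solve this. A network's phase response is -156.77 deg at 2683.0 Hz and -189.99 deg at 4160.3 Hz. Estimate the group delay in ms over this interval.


Group delay from phase difference:
tau = -d(phi)/d(omega)
d(phi) = -33.22 deg = -0.579798 rad
d(omega) = 2*pi*(4160.3 - 2683.0) = 9282.1497 rad/s
tau = -(-0.579798) / 9282.1497
    = 0.0625 ms

0.0625 ms


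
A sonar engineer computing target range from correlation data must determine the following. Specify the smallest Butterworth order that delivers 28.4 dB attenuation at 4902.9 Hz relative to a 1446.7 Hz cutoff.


Butterworth filter order formula:
n = log10(10^(A/10) - 1) / (2 * log10(f_stop/f_pass))
10^(28.4/10) - 1 = 690.831
f_stop/f_pass = 4902.9 / 1446.7 = 3.389
n = 2.6783 -> ceil = 3

3


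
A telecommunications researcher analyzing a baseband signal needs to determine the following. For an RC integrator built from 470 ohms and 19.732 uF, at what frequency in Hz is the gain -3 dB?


Cutoff frequency of a first-order RC filter:
fc = 1 / (2 * pi * R * C)
C = 19.732 uF = 1.9732e-05 F
fc = 1 / (2 * pi * 470 * 1.9732e-05)
   = 1 / 0.058270511866196
   = 17.161339 Hz

17.161339 Hz


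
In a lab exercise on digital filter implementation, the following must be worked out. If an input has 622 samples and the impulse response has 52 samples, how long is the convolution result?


Linear convolution output length:
L = N + M - 1
  = 622 + 52 - 1
  = 673 samples

673


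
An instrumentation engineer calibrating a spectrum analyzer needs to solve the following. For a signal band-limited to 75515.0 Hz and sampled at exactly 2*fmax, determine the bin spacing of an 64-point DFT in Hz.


Step 1 — Nyquist sampling rate:
fs = 2 * fmax = 2 * 75515.0 = 151030.0 Hz

Step 2 — DFT bin spacing:
df = fs / N = 151030.0 / 64 = 2359.8438 Hz

2359.8438 Hz


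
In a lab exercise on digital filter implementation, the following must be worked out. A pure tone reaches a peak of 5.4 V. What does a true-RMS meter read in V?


RMS voltage for a sinusoidal waveform:
V_rms = V_peak / sqrt(2)
      = 5.4 / 1.414214
      = 3.818 V

3.818 V


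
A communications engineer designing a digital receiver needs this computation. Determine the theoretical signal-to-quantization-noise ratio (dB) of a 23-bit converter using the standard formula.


Theoretical SNR for a full-scale sinusoid:
SNR = 6.02 * N + 1.76
    = 6.02 * 23 + 1.76
    = 138.46 + 1.76
    = 140.22 dB

140.22 dB


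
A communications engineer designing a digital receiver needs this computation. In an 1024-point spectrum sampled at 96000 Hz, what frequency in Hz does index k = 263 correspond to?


Frequency of DFT bin k:
f_k = k * fs / N
    = 263 * 96000 / 1024
    = 25248000 / 1024
    = 24656.25 Hz

24656.25 Hz


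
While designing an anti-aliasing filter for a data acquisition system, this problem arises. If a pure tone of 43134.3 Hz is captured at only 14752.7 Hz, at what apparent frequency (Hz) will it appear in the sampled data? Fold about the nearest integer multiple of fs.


Compute the nearest integer multiple of fs to the signal:
n = round(43134.3 / 14752.7) = 3
f_alias = |43134.3 - 3 * 14752.7|
        = |43134.3 - 44258.1|
        = 1123.8 Hz

1123.8


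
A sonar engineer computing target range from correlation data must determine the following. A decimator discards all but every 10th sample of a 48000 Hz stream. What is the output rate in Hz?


Decimation reduces the sample rate:
fs_out = fs_in / M
       = 48000 / 10
       = 4800.0 Hz

4800.0 Hz


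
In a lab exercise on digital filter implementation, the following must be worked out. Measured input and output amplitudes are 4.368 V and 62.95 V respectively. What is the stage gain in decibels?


Voltage gain in dB:
G = 20 * log10(Vout / Vin)
  = 20 * log10(62.95 / 4.368)
  = 20 * log10(14.41163)
  = 20 * 1.158713
  = 23.17 dB

23.17 dB


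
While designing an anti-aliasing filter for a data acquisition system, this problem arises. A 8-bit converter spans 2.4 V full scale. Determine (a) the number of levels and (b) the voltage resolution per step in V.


Step 1 — number of quantization levels:
L = 2^N = 2^8 = 256

Step 2 — LSB step size:
delta = Vfs / L
      = 2.4 / 256
      = 0.009375 V

Levels = 256; step size = 0.009375 V


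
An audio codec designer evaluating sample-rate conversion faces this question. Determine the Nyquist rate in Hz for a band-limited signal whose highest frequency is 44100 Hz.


The Nyquist rate is twice the maximum frequency component.
fs_min = 2 * fmax
      = 2 * 44100
      = 88200 Hz

88200


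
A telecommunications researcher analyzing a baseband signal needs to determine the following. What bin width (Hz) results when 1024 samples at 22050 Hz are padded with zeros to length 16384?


Frequency resolution after zero-padding:
N_padded = 1024 * 16 = 16384
df = fs / N_padded
   = 22050 / 16384
   = 1.3458 Hz

1.3458 Hz


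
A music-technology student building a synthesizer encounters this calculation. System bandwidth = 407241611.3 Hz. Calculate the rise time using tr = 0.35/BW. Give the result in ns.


Rise time from bandwidth relationship:
tr = 0.35 / BW
   = 0.35 / 407241611.3
   = 8.59440662e-10 s
   = 0.8594 ns

0.8594 ns


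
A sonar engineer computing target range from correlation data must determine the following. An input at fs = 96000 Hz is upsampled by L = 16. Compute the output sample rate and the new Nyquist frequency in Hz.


Step 1 — output sample rate after interpolation by L:
fs_out = L * fs_in = 16 * 96000 = 1536000 Hz

Step 2 — Nyquist frequency of the output stream:
f_Nyq = fs_out / 2 = 1536000 / 2 = 768000.0 Hz

fs_out = 1536000 Hz; f_Nyquist = 768000.0 Hz


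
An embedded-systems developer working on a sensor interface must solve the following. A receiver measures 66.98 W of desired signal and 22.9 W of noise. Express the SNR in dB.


SNR in decibels:
SNR = 10 * log10(Ps / Pn)
    = 10 * log10(66.98 / 22.9)
    = 10 * log10(2.9249)
    = 10 * 0.4661
    = 4.66 dB

4.66 dB


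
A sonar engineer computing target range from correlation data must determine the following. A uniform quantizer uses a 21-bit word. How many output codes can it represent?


Number of quantization levels = 2^N
= 2^21
= 2097152

2097152


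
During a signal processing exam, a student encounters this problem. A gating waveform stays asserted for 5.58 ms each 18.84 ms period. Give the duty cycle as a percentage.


Duty cycle as a percentage:
DC = (t_on / T) * 100
   = (5.58 / 18.84) * 100
   = 0.296178 * 100
   = 29.62 %

29.62 %


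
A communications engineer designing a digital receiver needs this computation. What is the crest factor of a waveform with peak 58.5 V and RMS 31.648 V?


Crest factor is the ratio of peak to RMS:
CF = V_peak / V_rms
   = 58.5 / 31.648
   = 1.8485

1.8485


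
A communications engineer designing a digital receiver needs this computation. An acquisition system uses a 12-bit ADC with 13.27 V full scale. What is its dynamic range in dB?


Dynamic range from full-scale to LSB:
V_min = V_max / 2^bits = 13.27 / 2^12
DR = 20 * log10(V_max / V_min)
   = 20 * log10(2^12)
   = 20 * 12 * log10(2)
   = 72.25 dB

72.25 dB


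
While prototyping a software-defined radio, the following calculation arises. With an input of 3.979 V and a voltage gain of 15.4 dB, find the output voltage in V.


Output voltage from dB gain:
V_out = V_in * 10^(gain_dB / 20)
      = 3.979 * 10^(15.4 / 20)
      = 3.979 * 5.888437
      = 23.4301 V

23.4301 V


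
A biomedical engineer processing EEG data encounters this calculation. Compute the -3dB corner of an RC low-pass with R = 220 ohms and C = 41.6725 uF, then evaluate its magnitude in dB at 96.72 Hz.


Step 1 — cutoff frequency:
fc = 1 / (2*pi*R*C)
C = 41.6725 uF = 4.16725e-05 F
fc = 1 / (2*pi*220*4.16725e-05)
   = 17.3599 Hz

Step 2 — magnitude at f = 96.72 Hz:
|H(f)| = 1 / sqrt(1 + (f/fc)^2)
f/fc = 96.72 / 17.3599 = 5.571461
|H| = 1 / sqrt(1 + 31.041178) = 0.1766631
|H|_dB = 20*log10(0.1766631) = -15.06 dB

fc = 17.3599 Hz; |H(96.72 Hz)| = -15.06 dB


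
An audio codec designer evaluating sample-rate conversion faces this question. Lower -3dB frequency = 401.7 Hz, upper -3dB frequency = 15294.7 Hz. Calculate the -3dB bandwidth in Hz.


Bandwidth is the difference of -3dB frequencies:
BW = f_high - f_low
   = 15294.7 - 401.7
   = 14893.0 Hz

14893.0 Hz


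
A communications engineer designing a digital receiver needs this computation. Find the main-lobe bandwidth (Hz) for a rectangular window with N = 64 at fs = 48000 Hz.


Main lobe width for a rectangular window:
Width = 2 * fs / N
      = 2 * 48000 / 64
      = 96000 / 64
      = 1500.0 Hz

1500.0 Hz


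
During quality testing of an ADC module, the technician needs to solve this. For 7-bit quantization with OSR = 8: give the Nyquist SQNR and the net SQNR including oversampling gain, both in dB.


Step 1 — baseline SQNR at Nyquist:
SQNR_base = 6.02*N + 1.76
          = 6.02*7 + 1.76
          = 43.9 dB

Step 2 — oversampling processing gain:
G = 10*log10(OSR) = 10*log10(8) = 9.03 dB

Step 3 — total:
SQNR_total = 43.9 + 9.03 = 52.93 dB

Base SQNR = 43.9 dB; oversampled SQNR = 52.93 dB


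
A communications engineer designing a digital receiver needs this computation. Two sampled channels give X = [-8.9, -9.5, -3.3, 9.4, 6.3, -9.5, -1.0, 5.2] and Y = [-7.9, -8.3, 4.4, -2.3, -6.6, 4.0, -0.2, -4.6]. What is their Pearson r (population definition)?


Pearson correlation coefficient (population):
r = cov(X,Y) / (std(X) * std(Y))
Mean X = -1.4125, Mean Y = -2.6875
Cov(X,Y) = -2.581094
Std(X) = 7.16527, Std(Y) = 4.72928
r = -0.0762

-0.0762


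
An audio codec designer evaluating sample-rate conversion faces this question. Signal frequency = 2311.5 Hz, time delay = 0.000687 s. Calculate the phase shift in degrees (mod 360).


Phase shift from frequency and time delay:
phi = 360 * f * t_delay
    = 360 * 2311.5 * 0.000687
    = 571.68 degrees
    mod 360 = 211.68 degrees

211.68 degrees


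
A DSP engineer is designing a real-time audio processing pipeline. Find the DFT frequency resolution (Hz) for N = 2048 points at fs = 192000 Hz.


DFT frequency resolution:
df = fs / N
   = 192000 / 2048
   = 93.75 Hz

93.75 Hz


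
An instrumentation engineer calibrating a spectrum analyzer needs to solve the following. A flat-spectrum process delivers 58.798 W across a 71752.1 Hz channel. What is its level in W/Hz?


Power spectral density:
PSD = P / BW
    = 58.798 / 71752.1
    = 0.00081946 W/Hz

0.00081946 W/Hz


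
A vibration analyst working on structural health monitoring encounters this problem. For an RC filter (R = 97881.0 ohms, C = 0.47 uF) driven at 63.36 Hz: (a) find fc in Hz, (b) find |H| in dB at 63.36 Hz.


Step 1 — cutoff frequency:
fc = 1 / (2*pi*R*C)
C = 0.47 uF = 4.7e-07 F
fc = 1 / (2*pi*97881.0*4.7e-07)
   = 3.45958 Hz

Step 2 — magnitude at f = 63.36 Hz:
|H(f)| = 1 / sqrt(1 + (f/fc)^2)
f/fc = 63.36 / 3.45958 = 18.314362
|H| = 1 / sqrt(1 + 335.415855) = 0.0545207
|H|_dB = 20*log10(0.0545207) = -25.27 dB

fc = 3.45958 Hz; |H(63.36 Hz)| = -25.27 dB


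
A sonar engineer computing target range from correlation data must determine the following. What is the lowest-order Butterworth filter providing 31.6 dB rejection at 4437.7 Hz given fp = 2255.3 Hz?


Butterworth filter order formula:
n = log10(10^(A/10) - 1) / (2 * log10(f_stop/f_pass))
10^(31.6/10) - 1 = 1444.4398
f_stop/f_pass = 4437.7 / 2255.3 = 1.9677
n = 5.3745 -> ceil = 6

6


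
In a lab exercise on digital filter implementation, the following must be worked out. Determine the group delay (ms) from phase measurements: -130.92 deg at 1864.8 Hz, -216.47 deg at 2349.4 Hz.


Group delay from phase difference:
tau = -d(phi)/d(omega)
d(phi) = -85.55 deg = -1.493129 rad
d(omega) = 2*pi*(2349.4 - 1864.8) = 3044.8316 rad/s
tau = -(-1.493129) / 3044.8316
    = 0.4904 ms

0.4904 ms


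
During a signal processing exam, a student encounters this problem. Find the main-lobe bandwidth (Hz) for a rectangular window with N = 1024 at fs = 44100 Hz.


Main lobe width for a rectangular window:
Width = 2 * fs / N
      = 2 * 44100 / 1024
      = 88200 / 1024
      = 86.133 Hz

86.133 Hz


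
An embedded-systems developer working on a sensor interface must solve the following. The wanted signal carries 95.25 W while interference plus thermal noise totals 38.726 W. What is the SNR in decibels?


SNR in decibels:
SNR = 10 * log10(Ps / Pn)
    = 10 * log10(95.25 / 38.726)
    = 10 * log10(2.4596)
    = 10 * 0.3909
    = 3.91 dB

3.91 dB


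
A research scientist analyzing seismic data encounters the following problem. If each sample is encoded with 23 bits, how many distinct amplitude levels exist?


Number of quantization levels = 2^N
= 2^23
= 8388608

8388608


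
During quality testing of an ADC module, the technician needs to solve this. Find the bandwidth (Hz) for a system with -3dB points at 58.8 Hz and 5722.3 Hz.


Bandwidth is the difference of -3dB frequencies:
BW = f_high - f_low
   = 5722.3 - 58.8
   = 5663.5 Hz

5663.5 Hz


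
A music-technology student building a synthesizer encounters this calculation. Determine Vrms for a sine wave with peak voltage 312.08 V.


RMS voltage for a sinusoidal waveform:
V_rms = V_peak / sqrt(2)
      = 312.08 / 1.414214
      = 220.674 V

220.674 V


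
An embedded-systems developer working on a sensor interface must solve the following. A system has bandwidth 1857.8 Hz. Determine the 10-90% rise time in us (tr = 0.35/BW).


Rise time from bandwidth relationship:
tr = 0.35 / BW
   = 0.35 / 1857.8
   = 0.0001883948757 s
   = 188.3949 us

188.3949 us


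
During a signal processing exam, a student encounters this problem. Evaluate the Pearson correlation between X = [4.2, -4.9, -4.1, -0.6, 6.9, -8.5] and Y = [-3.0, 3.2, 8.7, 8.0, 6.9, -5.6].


Pearson correlation coefficient (population):
r = cov(X,Y) / (std(X) * std(Y))
Mean X = -1.1667, Mean Y = 3.0333
Cov(X,Y) = 7.948889
Std(X) = 5.330937, Std(Y) = 5.518051
r = 0.2702

0.2702


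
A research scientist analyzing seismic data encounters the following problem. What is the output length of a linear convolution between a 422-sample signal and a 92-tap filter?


Linear convolution output length:
L = N + M - 1
  = 422 + 92 - 1
  = 513 samples

513


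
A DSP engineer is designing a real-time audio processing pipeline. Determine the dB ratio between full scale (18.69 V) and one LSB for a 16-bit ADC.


Dynamic range from full-scale to LSB:
V_min = V_max / 2^bits = 18.69 / 2^16
DR = 20 * log10(V_max / V_min)
   = 20 * log10(2^16)
   = 20 * 16 * log10(2)
   = 96.33 dB

96.33 dB


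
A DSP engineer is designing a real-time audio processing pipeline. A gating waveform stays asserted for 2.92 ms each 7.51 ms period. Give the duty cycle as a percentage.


Duty cycle as a percentage:
DC = (t_on / T) * 100
   = (2.92 / 7.51) * 100
   = 0.388815 * 100
   = 38.88 %

38.88 %


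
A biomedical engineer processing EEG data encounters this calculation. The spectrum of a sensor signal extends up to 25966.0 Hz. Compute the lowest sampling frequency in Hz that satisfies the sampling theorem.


The Nyquist rate is twice the maximum frequency component.
fs_min = 2 * fmax
      = 2 * 25966.0
      = 51932.0 Hz

51932.0


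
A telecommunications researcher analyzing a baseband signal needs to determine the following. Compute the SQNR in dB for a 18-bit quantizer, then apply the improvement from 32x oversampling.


Step 1 — baseline SQNR at Nyquist:
SQNR_base = 6.02*N + 1.76
          = 6.02*18 + 1.76
          = 110.12 dB

Step 2 — oversampling processing gain:
G = 10*log10(OSR) = 10*log10(32) = 15.05 dB

Step 3 — total:
SQNR_total = 110.12 + 15.05 = 125.17 dB

Base SQNR = 110.12 dB; oversampled SQNR = 125.17 dB


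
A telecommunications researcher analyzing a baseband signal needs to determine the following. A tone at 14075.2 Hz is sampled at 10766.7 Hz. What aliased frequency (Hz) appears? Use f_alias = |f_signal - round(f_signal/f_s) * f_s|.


Compute the nearest integer multiple of fs to the signal:
n = round(14075.2 / 10766.7) = 1
f_alias = |14075.2 - 1 * 10766.7|
        = |14075.2 - 10766.7|
        = 3308.5 Hz

3308.5


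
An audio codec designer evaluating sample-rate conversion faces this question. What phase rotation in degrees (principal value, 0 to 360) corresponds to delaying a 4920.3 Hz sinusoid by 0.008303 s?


Phase shift from frequency and time delay:
phi = 360 * f * t_delay
    = 360 * 4920.3 * 0.008303
    = 14707.17 degrees
    mod 360 = 307.17 degrees

307.17 degrees


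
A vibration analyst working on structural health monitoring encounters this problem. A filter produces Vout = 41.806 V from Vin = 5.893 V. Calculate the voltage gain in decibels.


Voltage gain in dB:
G = 20 * log10(Vout / Vin)
  = 20 * log10(41.806 / 5.893)
  = 20 * log10(7.09418)
  = 20 * 0.850902
  = 17.02 dB

17.02 dB


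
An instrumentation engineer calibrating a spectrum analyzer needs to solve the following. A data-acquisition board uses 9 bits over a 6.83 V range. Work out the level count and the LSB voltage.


Step 1 — number of quantization levels:
L = 2^N = 2^9 = 512

Step 2 — LSB step size:
delta = Vfs / L
      = 6.83 / 512
      = 0.01333984 V

Levels = 512; step size = 0.01333984 V


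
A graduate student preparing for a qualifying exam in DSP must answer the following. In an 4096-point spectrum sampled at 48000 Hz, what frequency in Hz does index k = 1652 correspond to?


Frequency of DFT bin k:
f_k = k * fs / N
    = 1652 * 48000 / 4096
    = 79296000 / 4096
    = 19359.375 Hz

19359.375 Hz


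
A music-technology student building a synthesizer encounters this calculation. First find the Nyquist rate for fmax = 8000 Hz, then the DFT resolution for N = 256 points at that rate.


Step 1 — Nyquist sampling rate:
fs = 2 * fmax = 2 * 8000 = 16000 Hz

Step 2 — DFT bin spacing:
df = fs / N = 16000 / 256 = 62.5 Hz

62.5 Hz


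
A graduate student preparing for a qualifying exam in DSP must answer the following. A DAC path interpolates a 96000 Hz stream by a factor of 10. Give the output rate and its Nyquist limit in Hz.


Step 1 — output sample rate after interpolation by L:
fs_out = L * fs_in = 10 * 96000 = 960000 Hz

Step 2 — Nyquist frequency of the output stream:
f_Nyq = fs_out / 2 = 960000 / 2 = 480000.0 Hz

fs_out = 960000 Hz; f_Nyquist = 480000.0 Hz


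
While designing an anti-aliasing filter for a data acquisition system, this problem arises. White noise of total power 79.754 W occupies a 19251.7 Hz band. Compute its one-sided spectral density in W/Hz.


Power spectral density:
PSD = P / BW
    = 79.754 / 19251.7
    = 0.0041427 W/Hz

0.0041427 W/Hz


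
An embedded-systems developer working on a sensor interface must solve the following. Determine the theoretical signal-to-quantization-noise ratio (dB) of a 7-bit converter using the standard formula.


Theoretical SNR for a full-scale sinusoid:
SNR = 6.02 * N + 1.76
    = 6.02 * 7 + 1.76
    = 42.14 + 1.76
    = 43.9 dB

43.9 dB


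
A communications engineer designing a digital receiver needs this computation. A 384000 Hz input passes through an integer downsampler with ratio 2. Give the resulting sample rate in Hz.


Decimation reduces the sample rate:
fs_out = fs_in / M
       = 384000 / 2
       = 192000.0 Hz

192000.0 Hz


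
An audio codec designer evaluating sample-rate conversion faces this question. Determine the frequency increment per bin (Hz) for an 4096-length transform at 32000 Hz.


DFT frequency resolution:
df = fs / N
   = 32000 / 4096
   = 7.8125 Hz

7.8125 Hz


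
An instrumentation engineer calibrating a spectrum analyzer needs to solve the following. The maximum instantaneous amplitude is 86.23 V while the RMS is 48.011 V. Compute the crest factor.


Crest factor is the ratio of peak to RMS:
CF = V_peak / V_rms
   = 86.23 / 48.011
   = 1.796

1.796


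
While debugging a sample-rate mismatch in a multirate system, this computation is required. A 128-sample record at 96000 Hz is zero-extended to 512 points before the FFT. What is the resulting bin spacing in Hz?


Frequency resolution after zero-padding:
N_padded = 128 * 4 = 512
df = fs / N_padded
   = 96000 / 512
   = 187.5 Hz

187.5 Hz


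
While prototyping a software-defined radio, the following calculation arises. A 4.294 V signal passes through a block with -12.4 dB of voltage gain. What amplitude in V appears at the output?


Output voltage from dB gain:
V_out = V_in * 10^(gain_dB / 20)
      = 4.294 * 10^(-12.4 / 20)
      = 4.294 * 0.239883
      = 1.0301 V

1.0301 V


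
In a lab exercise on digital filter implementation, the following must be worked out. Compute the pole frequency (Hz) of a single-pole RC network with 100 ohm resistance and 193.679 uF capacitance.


Cutoff frequency of a first-order RC filter:
fc = 1 / (2 * pi * R * C)
C = 193.679 uF = 0.000193679 F
fc = 1 / (2 * pi * 100 * 0.000193679)
   = 1 / 0.12169210471092
   = 8.21746 Hz

8.21746 Hz


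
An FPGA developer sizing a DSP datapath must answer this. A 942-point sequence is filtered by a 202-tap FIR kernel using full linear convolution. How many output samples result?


Linear convolution output length:
L = N + M - 1
  = 942 + 202 - 1
  = 1143 samples

1143


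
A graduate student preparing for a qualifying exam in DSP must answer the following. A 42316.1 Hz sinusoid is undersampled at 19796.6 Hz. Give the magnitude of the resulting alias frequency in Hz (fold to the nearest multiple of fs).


Compute the nearest integer multiple of fs to the signal:
n = round(42316.1 / 19796.6) = 2
f_alias = |42316.1 - 2 * 19796.6|
        = |42316.1 - 39593.2|
        = 2722.9 Hz

2722.9


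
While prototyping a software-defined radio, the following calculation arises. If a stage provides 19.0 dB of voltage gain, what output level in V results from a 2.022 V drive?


Output voltage from dB gain:
V_out = V_in * 10^(gain_dB / 20)
      = 2.022 * 10^(19.0 / 20)
      = 2.022 * 8.912509
      = 18.0211 V

18.0211 V


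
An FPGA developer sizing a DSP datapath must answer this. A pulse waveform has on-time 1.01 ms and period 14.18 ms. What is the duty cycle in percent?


Duty cycle as a percentage:
DC = (t_on / T) * 100
   = (1.01 / 14.18) * 100
   = 0.071227 * 100
   = 7.12 %

7.12 %


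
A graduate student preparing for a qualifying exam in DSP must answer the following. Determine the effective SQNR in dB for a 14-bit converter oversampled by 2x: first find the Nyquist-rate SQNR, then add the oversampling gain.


Step 1 — baseline SQNR at Nyquist:
SQNR_base = 6.02*N + 1.76
          = 6.02*14 + 1.76
          = 86.04 dB

Step 2 — oversampling processing gain:
G = 10*log10(OSR) = 10*log10(2) = 3.01 dB

Step 3 — total:
SQNR_total = 86.04 + 3.01 = 89.05 dB

Base SQNR = 86.04 dB; oversampled SQNR = 89.05 dB


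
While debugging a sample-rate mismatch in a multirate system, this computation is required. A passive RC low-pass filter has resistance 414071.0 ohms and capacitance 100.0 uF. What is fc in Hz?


Cutoff frequency of a first-order RC filter:
fc = 1 / (2 * pi * R * C)
C = 100.0 uF = 0.0001 F
fc = 1 / (2 * pi * 414071.0 * 0.0001)
   = 1 / 260.16848233292
   = 0.003844 Hz

0.003844 Hz


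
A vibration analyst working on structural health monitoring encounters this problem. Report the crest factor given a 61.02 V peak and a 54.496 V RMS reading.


Crest factor is the ratio of peak to RMS:
CF = V_peak / V_rms
   = 61.02 / 54.496
   = 1.1197

1.1197


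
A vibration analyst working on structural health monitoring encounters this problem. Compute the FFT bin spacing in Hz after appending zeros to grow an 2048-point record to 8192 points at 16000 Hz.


Frequency resolution after zero-padding:
N_padded = 2048 * 4 = 8192
df = fs / N_padded
   = 16000 / 8192
   = 1.9531 Hz

1.9531 Hz


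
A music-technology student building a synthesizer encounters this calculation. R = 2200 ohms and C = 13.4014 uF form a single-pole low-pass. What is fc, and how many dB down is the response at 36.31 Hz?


Step 1 — cutoff frequency:
fc = 1 / (2*pi*R*C)
C = 13.4014 uF = 1.34014e-05 F
fc = 1 / (2*pi*2200*1.34014e-05)
   = 5.39818 Hz

Step 2 — magnitude at f = 36.31 Hz:
|H(f)| = 1 / sqrt(1 + (f/fc)^2)
f/fc = 36.31 / 5.39818 = 6.726341
|H| = 1 / sqrt(1 + 45.243663) = 0.147053
|H|_dB = 20*log10(0.147053) = -16.65 dB

fc = 5.39818 Hz; |H(36.31 Hz)| = -16.65 dB


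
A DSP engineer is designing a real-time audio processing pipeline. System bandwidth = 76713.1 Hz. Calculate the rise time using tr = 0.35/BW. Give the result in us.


Rise time from bandwidth relationship:
tr = 0.35 / BW
   = 0.35 / 76713.1
   = 4.562454131e-06 s
   = 4.5625 us

4.5625 us


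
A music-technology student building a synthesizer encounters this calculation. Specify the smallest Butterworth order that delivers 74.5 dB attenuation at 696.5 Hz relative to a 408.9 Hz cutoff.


Butterworth filter order formula:
n = log10(10^(A/10) - 1) / (2 * log10(f_stop/f_pass))
10^(74.5/10) - 1 = 28183828.3126
f_stop/f_pass = 696.5 / 408.9 = 1.7034
n = 16.1043 -> ceil = 17

17


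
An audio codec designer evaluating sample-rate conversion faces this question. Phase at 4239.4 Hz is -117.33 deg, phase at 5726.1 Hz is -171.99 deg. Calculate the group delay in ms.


Group delay from phase difference:
tau = -d(phi)/d(omega)
d(phi) = -54.66 deg = -0.953997 rad
d(omega) = 2*pi*(5726.1 - 4239.4) = 9341.2116 rad/s
tau = -(-0.953997) / 9341.2116
    = 0.1021 ms

0.1021 ms


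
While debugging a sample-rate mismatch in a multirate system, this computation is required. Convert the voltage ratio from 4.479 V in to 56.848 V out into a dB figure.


Voltage gain in dB:
G = 20 * log10(Vout / Vin)
  = 20 * log10(56.848 / 4.479)
  = 20 * log10(12.692119)
  = 20 * 1.103534
  = 22.07 dB

22.07 dB


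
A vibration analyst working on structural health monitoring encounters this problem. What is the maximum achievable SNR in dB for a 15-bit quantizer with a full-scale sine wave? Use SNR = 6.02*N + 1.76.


Theoretical SNR for a full-scale sinusoid:
SNR = 6.02 * N + 1.76
    = 6.02 * 15 + 1.76
    = 90.3 + 1.76
    = 92.06 dB

92.06 dB


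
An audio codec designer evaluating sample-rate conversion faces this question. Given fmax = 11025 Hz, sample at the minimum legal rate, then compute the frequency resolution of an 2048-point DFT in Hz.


Step 1 — Nyquist sampling rate:
fs = 2 * fmax = 2 * 11025 = 22050 Hz

Step 2 — DFT bin spacing:
df = fs / N = 22050 / 2048 = 10.7666 Hz

10.7666 Hz


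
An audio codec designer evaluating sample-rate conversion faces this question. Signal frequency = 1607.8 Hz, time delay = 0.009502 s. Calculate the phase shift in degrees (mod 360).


Phase shift from frequency and time delay:
phi = 360 * f * t_delay
    = 360 * 1607.8 * 0.009502
    = 5499.83 degrees
    mod 360 = 99.83 degrees

99.83 degrees


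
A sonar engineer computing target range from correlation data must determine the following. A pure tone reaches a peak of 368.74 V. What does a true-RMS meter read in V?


RMS voltage for a sinusoidal waveform:
V_rms = V_peak / sqrt(2)
      = 368.74 / 1.414214
      = 260.739 V

260.739 V


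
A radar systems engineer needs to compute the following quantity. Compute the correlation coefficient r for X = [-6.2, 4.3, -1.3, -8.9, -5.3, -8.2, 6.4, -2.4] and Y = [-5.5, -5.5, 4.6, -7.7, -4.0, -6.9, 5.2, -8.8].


Pearson correlation coefficient (population):
r = cov(X,Y) / (std(X) * std(Y))
Mean X = -2.7, Mean Y = -3.575
Cov(X,Y) = 15.995
Std(X) = 5.262604, Std(Y) = 5.084228
r = 0.5978

0.5978


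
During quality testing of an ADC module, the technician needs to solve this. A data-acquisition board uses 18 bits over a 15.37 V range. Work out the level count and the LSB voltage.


Step 1 — number of quantization levels:
L = 2^N = 2^18 = 262144

Step 2 — LSB step size:
delta = Vfs / L
      = 15.37 / 262144
      = 5.863e-05 V

Levels = 262144; step size = 5.863e-05 V


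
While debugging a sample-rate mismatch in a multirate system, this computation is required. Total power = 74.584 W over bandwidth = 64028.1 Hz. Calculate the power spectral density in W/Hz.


Power spectral density:
PSD = P / BW
    = 74.584 / 64028.1
    = 0.00116486 W/Hz

0.00116486 W/Hz


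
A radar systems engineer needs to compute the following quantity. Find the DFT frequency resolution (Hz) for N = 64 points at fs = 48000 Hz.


DFT frequency resolution:
df = fs / N
   = 48000 / 64
   = 750.0 Hz

750.0 Hz


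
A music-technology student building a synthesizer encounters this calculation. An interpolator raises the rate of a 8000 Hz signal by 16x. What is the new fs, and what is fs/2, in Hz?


Step 1 — output sample rate after interpolation by L:
fs_out = L * fs_in = 16 * 8000 = 128000 Hz

Step 2 — Nyquist frequency of the output stream:
f_Nyq = fs_out / 2 = 128000 / 2 = 64000.0 Hz

fs_out = 128000 Hz; f_Nyquist = 64000.0 Hz


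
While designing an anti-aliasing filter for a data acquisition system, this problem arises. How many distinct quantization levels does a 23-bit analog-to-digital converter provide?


Number of quantization levels = 2^N
= 2^23
= 8388608

8388608


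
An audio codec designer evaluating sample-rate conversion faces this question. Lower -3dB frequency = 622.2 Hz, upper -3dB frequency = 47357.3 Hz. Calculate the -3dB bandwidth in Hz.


Bandwidth is the difference of -3dB frequencies:
BW = f_high - f_low
   = 47357.3 - 622.2
   = 46735.1 Hz

46735.1 Hz


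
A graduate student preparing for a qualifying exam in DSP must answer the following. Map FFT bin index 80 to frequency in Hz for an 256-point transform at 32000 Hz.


Frequency of DFT bin k:
f_k = k * fs / N
    = 80 * 32000 / 256
    = 2560000 / 256
    = 10000.0 Hz

10000.0 Hz


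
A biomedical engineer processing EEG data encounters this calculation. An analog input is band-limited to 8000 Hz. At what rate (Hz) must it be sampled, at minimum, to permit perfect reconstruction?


The Nyquist rate is twice the maximum frequency component.
fs_min = 2 * fmax
      = 2 * 8000
      = 16000 Hz

16000


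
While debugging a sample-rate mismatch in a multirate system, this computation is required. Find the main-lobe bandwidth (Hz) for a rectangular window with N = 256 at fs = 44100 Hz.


Main lobe width for a rectangular window:
Width = 2 * fs / N
      = 2 * 44100 / 256
      = 88200 / 256
      = 344.531 Hz

344.531 Hz


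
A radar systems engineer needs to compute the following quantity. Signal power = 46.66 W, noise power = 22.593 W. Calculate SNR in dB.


SNR in decibels:
SNR = 10 * log10(Ps / Pn)
    = 10 * log10(46.66 / 22.593)
    = 10 * log10(2.0652)
    = 10 * 0.315
    = 3.15 dB

3.15 dB


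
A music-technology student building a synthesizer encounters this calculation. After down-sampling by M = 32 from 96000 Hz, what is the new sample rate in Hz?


Decimation reduces the sample rate:
fs_out = fs_in / M
       = 96000 / 32
       = 3000.0 Hz

3000.0 Hz


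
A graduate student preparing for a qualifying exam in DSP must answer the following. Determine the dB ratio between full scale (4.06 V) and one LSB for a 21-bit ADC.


Dynamic range from full-scale to LSB:
V_min = V_max / 2^bits = 4.06 / 2^21
DR = 20 * log10(V_max / V_min)
   = 20 * log10(2^21)
   = 20 * 21 * log10(2)
   = 126.43 dB

126.43 dB


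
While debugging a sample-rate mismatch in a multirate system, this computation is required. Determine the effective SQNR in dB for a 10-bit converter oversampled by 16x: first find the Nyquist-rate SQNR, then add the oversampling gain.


Step 1 — baseline SQNR at Nyquist:
SQNR_base = 6.02*N + 1.76
          = 6.02*10 + 1.76
          = 61.96 dB

Step 2 — oversampling processing gain:
G = 10*log10(OSR) = 10*log10(16) = 12.04 dB

Step 3 — total:
SQNR_total = 61.96 + 12.04 = 74.0 dB

Base SQNR = 61.96 dB; oversampled SQNR = 74.0 dB


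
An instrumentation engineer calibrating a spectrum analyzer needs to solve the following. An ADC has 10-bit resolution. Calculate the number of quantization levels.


Number of quantization levels = 2^N
= 2^10
= 1024

1024


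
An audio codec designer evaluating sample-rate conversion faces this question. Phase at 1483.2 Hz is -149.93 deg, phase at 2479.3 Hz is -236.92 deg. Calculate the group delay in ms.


Group delay from phase difference:
tau = -d(phi)/d(omega)
d(phi) = -86.99 deg = -1.518262 rad
d(omega) = 2*pi*(2479.3 - 1483.2) = 6258.6809 rad/s
tau = -(-1.518262) / 6258.6809
    = 0.2426 ms

0.2426 ms


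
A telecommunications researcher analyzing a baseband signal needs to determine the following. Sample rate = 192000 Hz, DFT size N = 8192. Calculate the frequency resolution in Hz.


DFT frequency resolution:
df = fs / N
   = 192000 / 8192
   = 23.4375 Hz

23.4375 Hz


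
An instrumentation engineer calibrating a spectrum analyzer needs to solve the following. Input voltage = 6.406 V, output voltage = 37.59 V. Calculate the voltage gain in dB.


Voltage gain in dB:
G = 20 * log10(Vout / Vin)
  = 20 * log10(37.59 / 6.406)
  = 20 * log10(5.867936)
  = 20 * 0.768485
  = 15.37 dB

15.37 dB


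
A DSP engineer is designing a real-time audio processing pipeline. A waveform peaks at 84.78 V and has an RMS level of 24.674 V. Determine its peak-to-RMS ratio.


Crest factor is the ratio of peak to RMS:
CF = V_peak / V_rms
   = 84.78 / 24.674
   = 3.436

3.436


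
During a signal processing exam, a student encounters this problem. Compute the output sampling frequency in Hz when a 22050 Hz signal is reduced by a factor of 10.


Decimation reduces the sample rate:
fs_out = fs_in / M
       = 22050 / 10
       = 2205.0 Hz

2205.0 Hz


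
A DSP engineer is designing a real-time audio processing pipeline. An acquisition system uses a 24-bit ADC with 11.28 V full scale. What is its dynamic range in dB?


Dynamic range from full-scale to LSB:
V_min = V_max / 2^bits = 11.28 / 2^24
DR = 20 * log10(V_max / V_min)
   = 20 * log10(2^24)
   = 20 * 24 * log10(2)
   = 144.49 dB

144.49 dB


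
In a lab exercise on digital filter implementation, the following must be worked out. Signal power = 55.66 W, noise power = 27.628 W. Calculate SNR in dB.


SNR in decibels:
SNR = 10 * log10(Ps / Pn)
    = 10 * log10(55.66 / 27.628)
    = 10 * log10(2.0146)
    = 10 * 0.3042
    = 3.04 dB

3.04 dB


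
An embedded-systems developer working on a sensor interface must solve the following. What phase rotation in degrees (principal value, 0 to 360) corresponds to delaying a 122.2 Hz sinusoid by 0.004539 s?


Phase shift from frequency and time delay:
phi = 360 * f * t_delay
    = 360 * 122.2 * 0.004539
    = 199.68 degrees
    mod 360 = 199.68 degrees

199.68 degrees


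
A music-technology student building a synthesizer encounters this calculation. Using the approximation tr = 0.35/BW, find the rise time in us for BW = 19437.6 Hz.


Rise time from bandwidth relationship:
tr = 0.35 / BW
   = 0.35 / 19437.6
   = 1.800633823e-05 s
   = 18.0063 us

18.0063 us


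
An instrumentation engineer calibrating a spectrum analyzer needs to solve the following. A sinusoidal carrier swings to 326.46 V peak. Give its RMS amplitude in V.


RMS voltage for a sinusoidal waveform:
V_rms = V_peak / sqrt(2)
      = 326.46 / 1.414214
      = 230.842 V

230.842 V


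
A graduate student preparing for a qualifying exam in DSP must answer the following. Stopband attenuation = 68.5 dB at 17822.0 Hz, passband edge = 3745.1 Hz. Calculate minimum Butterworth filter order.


Butterworth filter order formula:
n = log10(10^(A/10) - 1) / (2 * log10(f_stop/f_pass))
10^(68.5/10) - 1 = 7079456.8438
f_stop/f_pass = 17822.0 / 3745.1 = 4.7588
n = 5.0554 -> ceil = 6

6


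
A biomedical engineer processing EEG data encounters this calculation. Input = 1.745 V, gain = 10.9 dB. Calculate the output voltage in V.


Output voltage from dB gain:
V_out = V_in * 10^(gain_dB / 20)
      = 1.745 * 10^(10.9 / 20)
      = 1.745 * 3.507519
      = 6.1206 V

6.1206 V


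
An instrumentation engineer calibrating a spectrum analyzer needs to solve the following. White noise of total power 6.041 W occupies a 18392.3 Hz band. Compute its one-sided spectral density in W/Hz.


Power spectral density:
PSD = P / BW
    = 6.041 / 18392.3
    = 0.00032845 W/Hz

0.00032845 W/Hz


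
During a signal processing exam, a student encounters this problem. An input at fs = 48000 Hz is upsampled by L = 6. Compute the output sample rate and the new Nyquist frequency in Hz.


Step 1 — output sample rate after interpolation by L:
fs_out = L * fs_in = 6 * 48000 = 288000 Hz

Step 2 — Nyquist frequency of the output stream:
f_Nyq = fs_out / 2 = 288000 / 2 = 144000.0 Hz

fs_out = 288000 Hz; f_Nyquist = 144000.0 Hz


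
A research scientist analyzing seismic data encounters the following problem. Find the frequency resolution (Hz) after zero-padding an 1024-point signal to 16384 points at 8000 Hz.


Frequency resolution after zero-padding:
N_padded = 1024 * 16 = 16384
df = fs / N_padded
   = 8000 / 16384
   = 0.4883 Hz

0.4883 Hz


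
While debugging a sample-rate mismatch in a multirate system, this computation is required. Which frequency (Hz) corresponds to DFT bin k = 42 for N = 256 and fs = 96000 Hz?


Frequency of DFT bin k:
f_k = k * fs / N
    = 42 * 96000 / 256
    = 4032000 / 256
    = 15750.0 Hz

15750.0 Hz


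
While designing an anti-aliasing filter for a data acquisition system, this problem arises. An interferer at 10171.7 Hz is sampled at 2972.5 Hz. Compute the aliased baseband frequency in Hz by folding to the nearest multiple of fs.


Compute the nearest integer multiple of fs to the signal:
n = round(10171.7 / 2972.5) = 3
f_alias = |10171.7 - 3 * 2972.5|
        = |10171.7 - 8917.5|
        = 1254.2 Hz

1254.2


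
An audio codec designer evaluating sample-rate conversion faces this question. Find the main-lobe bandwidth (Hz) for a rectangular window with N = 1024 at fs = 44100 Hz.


Main lobe width for a rectangular window:
Width = 2 * fs / N
      = 2 * 44100 / 1024
      = 88200 / 1024
      = 86.133 Hz

86.133 Hz


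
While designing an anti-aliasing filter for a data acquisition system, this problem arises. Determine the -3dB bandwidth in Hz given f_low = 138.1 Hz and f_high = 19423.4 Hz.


Bandwidth is the difference of -3dB frequencies:
BW = f_high - f_low
   = 19423.4 - 138.1
   = 19285.3 Hz

19285.3 Hz


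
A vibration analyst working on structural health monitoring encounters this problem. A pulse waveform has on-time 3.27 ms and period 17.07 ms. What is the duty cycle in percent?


Duty cycle as a percentage:
DC = (t_on / T) * 100
   = (3.27 / 17.07) * 100
   = 0.191564 * 100
   = 19.16 %

19.16 %


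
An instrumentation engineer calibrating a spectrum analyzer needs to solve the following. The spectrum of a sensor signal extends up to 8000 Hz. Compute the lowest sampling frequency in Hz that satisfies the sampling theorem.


The Nyquist rate is twice the maximum frequency component.
fs_min = 2 * fmax
      = 2 * 8000
      = 16000 Hz

16000


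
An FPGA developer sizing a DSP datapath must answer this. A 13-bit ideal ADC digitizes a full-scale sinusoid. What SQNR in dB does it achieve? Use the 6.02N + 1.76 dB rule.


Theoretical SNR for a full-scale sinusoid:
SNR = 6.02 * N + 1.76
    = 6.02 * 13 + 1.76
    = 78.26 + 1.76
    = 80.02 dB

80.02 dB
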